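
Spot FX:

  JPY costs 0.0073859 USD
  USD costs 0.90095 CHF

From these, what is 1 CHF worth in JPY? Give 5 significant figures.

1 CHF ÷ 0.90095 = 1.10994 USD
1.10994 USD ÷ 0.0073859 = 150.278 JPY

CHF/JPY = 150.28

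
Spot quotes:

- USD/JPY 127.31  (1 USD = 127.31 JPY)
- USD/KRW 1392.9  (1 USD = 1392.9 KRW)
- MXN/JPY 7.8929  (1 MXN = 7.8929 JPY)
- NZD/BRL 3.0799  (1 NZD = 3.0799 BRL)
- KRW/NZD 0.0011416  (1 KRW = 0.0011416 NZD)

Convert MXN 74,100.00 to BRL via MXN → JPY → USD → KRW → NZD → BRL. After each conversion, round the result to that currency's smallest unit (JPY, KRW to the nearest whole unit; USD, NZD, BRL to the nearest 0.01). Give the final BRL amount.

MXN 74,100.00 × 7.8929 = JPY 584,864
JPY 584,864 ÷ 127.31 = USD 4,594.01
USD 4,594.01 × 1392.9 = KRW 6,398,997
KRW 6,398,997 × 0.0011416 = NZD 7,305.09
NZD 7,305.09 × 3.0799 = BRL 22,498.95

BRL 22,498.95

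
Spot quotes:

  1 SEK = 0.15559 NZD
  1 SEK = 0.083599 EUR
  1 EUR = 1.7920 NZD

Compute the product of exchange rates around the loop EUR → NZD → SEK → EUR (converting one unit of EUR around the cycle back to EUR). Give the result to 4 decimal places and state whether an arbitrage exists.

Around EUR → NZD → SEK → EUR: 1 × 1.7920 ÷ 0.15559 × 0.083599 = 0.962847
Product < 1; profitable direction is EUR → SEK → NZD → EUR.

0.9628 (arbitrage exists)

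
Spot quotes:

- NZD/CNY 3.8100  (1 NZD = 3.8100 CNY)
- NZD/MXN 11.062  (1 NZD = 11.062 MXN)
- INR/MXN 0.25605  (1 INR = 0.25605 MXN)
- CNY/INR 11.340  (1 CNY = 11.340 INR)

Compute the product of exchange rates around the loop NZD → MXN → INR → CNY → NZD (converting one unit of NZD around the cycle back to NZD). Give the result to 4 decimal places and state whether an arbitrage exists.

Around NZD → MXN → INR → CNY → NZD: 1 × 11.062 ÷ 0.25605 ÷ 11.340 ÷ 3.8100 = 0.999933
Product ≈ 1 (deviation 0.007%, within rounding noise).

0.9999 (no arbitrage)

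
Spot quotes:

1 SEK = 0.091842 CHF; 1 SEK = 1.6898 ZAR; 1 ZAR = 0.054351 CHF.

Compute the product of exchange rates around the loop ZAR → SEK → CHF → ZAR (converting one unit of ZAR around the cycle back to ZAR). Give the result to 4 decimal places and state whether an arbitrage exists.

Around ZAR → SEK → CHF → ZAR: 1 ÷ 1.6898 × 0.091842 ÷ 0.054351 = 0.999997
Product ≈ 1 (deviation 0.000%, within rounding noise).

1.0000 (no arbitrage)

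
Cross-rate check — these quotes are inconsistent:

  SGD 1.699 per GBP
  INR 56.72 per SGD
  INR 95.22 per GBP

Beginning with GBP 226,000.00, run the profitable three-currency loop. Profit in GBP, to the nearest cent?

Profit: GBP 2,723.01

Profitable loop is GBP → SGD → INR → GBP:
GBP 226,000.00 × 1.699 = SGD 383,974.00
SGD 383,974.00 × 56.72 = INR 21,779,005.28
INR 21,779,005.28 ÷ 95.22 = GBP 228,723.01
Profit = GBP 228,723.01 − GBP 226,000.00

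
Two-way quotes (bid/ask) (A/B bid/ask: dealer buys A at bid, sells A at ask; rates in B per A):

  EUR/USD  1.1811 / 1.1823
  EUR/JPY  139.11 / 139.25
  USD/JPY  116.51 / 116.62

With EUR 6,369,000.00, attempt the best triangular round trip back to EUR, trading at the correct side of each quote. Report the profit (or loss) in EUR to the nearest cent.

Net profit: EUR 56,824.69

Best loop EUR → JPY → USD → EUR:
EUR 6,369,000.00 × 139.11 (sell EUR at bid) = JPY 885,991,590
JPY 885,991,590 ÷ 116.62 (buy USD at ask) = USD 7,597,252.53
USD 7,597,252.53 ÷ 1.1823 (buy EUR at ask) = EUR 6,425,824.69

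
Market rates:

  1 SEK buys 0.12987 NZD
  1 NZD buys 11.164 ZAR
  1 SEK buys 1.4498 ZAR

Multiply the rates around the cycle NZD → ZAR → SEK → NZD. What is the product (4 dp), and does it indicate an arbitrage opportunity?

1.0000 (no arbitrage)

Around NZD → ZAR → SEK → NZD: 1 × 11.164 ÷ 1.4498 × 0.12987 = 1.000047
Product ≈ 1 (deviation 0.005%, within rounding noise).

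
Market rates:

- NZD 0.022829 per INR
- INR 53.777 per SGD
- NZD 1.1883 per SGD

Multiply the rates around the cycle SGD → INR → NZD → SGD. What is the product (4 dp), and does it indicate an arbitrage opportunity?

1.0331 (arbitrage exists)

Around SGD → INR → NZD → SGD: 1 × 53.777 × 0.022829 ÷ 1.1883 = 1.033136
Product > 1; profitable direction is SGD → INR → NZD → SGD.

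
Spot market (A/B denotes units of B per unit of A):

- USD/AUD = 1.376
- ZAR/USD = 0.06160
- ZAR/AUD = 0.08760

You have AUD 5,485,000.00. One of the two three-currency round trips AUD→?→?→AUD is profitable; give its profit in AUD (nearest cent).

Profit: AUD 183,675.44

Profitable loop is AUD → USD → ZAR → AUD:
AUD 5,485,000.00 ÷ 1.376 = USD 3,986,191.86
USD 3,986,191.86 ÷ 0.06160 = ZAR 64,710,906.83
ZAR 64,710,906.83 × 0.08760 = AUD 5,668,675.44
Profit = AUD 5,668,675.44 − AUD 5,485,000.00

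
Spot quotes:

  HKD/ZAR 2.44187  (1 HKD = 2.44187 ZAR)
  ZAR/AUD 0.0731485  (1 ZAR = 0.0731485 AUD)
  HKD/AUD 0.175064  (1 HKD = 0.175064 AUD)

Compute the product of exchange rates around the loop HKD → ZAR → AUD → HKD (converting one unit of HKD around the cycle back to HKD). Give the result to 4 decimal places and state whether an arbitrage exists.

1.0203 (arbitrage exists)

Around HKD → ZAR → AUD → HKD: 1 × 2.44187 × 0.0731485 ÷ 0.175064 = 1.020308
Product > 1; profitable direction is HKD → ZAR → AUD → HKD.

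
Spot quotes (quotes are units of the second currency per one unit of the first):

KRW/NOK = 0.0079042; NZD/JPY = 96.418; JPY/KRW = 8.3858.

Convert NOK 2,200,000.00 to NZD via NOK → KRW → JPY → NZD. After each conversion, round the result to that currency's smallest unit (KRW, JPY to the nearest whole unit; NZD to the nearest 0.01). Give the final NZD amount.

NZD 344,240.64

NOK 2,200,000.00 ÷ 0.0079042 = KRW 278,333,038
KRW 278,333,038 ÷ 8.3858 = JPY 33,190,994
JPY 33,190,994 ÷ 96.418 = NZD 344,240.64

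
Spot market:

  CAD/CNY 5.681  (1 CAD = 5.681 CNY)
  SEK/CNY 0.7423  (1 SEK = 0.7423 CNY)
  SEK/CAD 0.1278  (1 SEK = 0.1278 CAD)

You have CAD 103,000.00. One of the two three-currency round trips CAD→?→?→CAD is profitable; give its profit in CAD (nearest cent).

Profit: CAD 2,307.92

Profitable loop is CAD → SEK → CNY → CAD:
CAD 103,000.00 ÷ 0.1278 = SEK 805,946.79
SEK 805,946.79 × 0.7423 = CNY 598,254.30
CNY 598,254.30 ÷ 5.681 = CAD 105,307.92
Profit = CAD 105,307.92 − CAD 103,000.00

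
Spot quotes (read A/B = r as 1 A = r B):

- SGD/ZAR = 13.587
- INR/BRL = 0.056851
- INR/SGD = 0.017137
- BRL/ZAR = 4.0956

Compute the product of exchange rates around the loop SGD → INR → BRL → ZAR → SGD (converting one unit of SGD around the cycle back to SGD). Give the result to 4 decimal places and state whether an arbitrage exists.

1.0000 (no arbitrage)

Around SGD → INR → BRL → ZAR → SGD: 1 ÷ 0.017137 × 0.056851 × 4.0956 ÷ 13.587 = 0.999994
Product ≈ 1 (deviation 0.001%, within rounding noise).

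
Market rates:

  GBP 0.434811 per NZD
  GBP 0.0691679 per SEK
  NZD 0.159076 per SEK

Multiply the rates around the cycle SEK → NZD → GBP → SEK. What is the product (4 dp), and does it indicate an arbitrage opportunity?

Around SEK → NZD → GBP → SEK: 1 × 0.159076 × 0.434811 ÷ 0.0691679 = 1.000001
Product ≈ 1 (deviation 0.000%, within rounding noise).

1.0000 (no arbitrage)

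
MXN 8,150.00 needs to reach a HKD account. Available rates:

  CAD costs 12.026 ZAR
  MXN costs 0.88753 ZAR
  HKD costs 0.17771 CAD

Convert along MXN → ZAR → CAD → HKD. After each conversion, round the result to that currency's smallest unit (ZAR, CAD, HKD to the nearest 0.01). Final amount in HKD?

MXN 8,150.00 × 0.88753 = ZAR 7,233.37
ZAR 7,233.37 ÷ 12.026 = CAD 601.48
CAD 601.48 ÷ 0.17771 = HKD 3,384.62

HKD 3,384.62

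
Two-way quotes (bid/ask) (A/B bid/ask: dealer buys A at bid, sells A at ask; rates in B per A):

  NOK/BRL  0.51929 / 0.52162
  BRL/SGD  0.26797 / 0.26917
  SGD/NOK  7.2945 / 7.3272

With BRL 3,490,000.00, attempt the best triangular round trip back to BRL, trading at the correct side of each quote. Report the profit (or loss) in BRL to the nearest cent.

Best loop BRL → SGD → NOK → BRL:
BRL 3,490,000.00 × 0.26797 (sell BRL at bid) = SGD 935,215.30
SGD 935,215.30 × 7.2945 (sell SGD at bid) = NOK 6,821,928.01
NOK 6,821,928.01 × 0.51929 (sell NOK at bid) = BRL 3,542,558.99

Net profit: BRL 52,558.99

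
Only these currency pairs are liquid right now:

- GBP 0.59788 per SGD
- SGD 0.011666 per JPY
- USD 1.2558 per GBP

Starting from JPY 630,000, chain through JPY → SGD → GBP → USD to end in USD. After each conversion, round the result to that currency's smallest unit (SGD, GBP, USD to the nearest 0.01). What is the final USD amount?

USD 5,518.20

JPY 630,000 × 0.011666 = SGD 7,349.58
SGD 7,349.58 × 0.59788 = GBP 4,394.17
GBP 4,394.17 × 1.2558 = USD 5,518.20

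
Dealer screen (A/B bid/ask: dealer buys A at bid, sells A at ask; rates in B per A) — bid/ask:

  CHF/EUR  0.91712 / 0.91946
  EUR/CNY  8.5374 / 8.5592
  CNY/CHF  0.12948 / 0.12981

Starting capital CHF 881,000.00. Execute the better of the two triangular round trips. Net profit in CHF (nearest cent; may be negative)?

Best loop CHF → EUR → CNY → CHF:
CHF 881,000.00 × 0.91712 (sell CHF at bid) = EUR 807,982.72
EUR 807,982.72 × 8.5374 (sell EUR at bid) = CNY 6,898,071.67
CNY 6,898,071.67 × 0.12948 (sell CNY at bid) = CHF 893,162.32

Net profit: CHF 12,162.32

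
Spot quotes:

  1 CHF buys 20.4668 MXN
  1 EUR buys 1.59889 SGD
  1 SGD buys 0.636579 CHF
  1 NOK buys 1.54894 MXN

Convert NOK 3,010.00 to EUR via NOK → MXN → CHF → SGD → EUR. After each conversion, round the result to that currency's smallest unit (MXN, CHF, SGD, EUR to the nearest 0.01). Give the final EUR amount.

EUR 223.81

NOK 3,010.00 × 1.54894 = MXN 4,662.31
MXN 4,662.31 ÷ 20.4668 = CHF 227.80
CHF 227.80 ÷ 0.636579 = SGD 357.85
SGD 357.85 ÷ 1.59889 = EUR 223.81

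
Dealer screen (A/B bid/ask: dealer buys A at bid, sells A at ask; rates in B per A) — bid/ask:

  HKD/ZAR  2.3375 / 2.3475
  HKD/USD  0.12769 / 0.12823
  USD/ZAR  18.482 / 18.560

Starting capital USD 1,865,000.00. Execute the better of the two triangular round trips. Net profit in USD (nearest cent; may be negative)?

Best loop USD → ZAR → HKD → USD:
USD 1,865,000.00 × 18.482 (sell USD at bid) = ZAR 34,468,930.00
ZAR 34,468,930.00 ÷ 2.3475 (buy HKD at ask) = HKD 14,683,250.27
HKD 14,683,250.27 × 0.12769 (sell HKD at bid) = USD 1,874,904.23

Net profit: USD 9,904.23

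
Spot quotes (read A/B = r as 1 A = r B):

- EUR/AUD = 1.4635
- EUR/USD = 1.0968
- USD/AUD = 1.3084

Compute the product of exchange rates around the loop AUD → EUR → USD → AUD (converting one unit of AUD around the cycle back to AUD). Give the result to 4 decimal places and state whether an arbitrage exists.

0.9806 (arbitrage exists)

Around AUD → EUR → USD → AUD: 1 ÷ 1.4635 × 1.0968 × 1.3084 = 0.980562
Product < 1; profitable direction is AUD → USD → EUR → AUD.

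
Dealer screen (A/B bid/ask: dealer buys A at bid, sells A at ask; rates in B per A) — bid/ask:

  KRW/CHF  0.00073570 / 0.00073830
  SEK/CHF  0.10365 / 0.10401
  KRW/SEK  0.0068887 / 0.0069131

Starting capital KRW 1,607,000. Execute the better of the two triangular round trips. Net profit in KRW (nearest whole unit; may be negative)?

Best loop KRW → CHF → SEK → KRW:
KRW 1,607,000 × 0.00073570 (sell KRW at bid) = CHF 1,182.27
CHF 1,182.27 ÷ 0.10401 (buy SEK at ask) = SEK 11,366.89
SEK 11,366.89 ÷ 0.0069131 (buy KRW at ask) = KRW 1,644,253

Net profit: KRW 37,253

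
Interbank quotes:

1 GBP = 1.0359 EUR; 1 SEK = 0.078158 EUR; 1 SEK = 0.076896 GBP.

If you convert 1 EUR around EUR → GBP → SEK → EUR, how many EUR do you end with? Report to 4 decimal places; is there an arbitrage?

Around EUR → GBP → SEK → EUR: 1 ÷ 1.0359 ÷ 0.076896 × 0.078158 = 0.981187
Product < 1; profitable direction is EUR → SEK → GBP → EUR.

0.9812 (arbitrage exists)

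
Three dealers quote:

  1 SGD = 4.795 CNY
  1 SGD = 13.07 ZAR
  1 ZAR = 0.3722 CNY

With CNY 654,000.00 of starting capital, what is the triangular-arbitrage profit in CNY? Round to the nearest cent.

Profit: CNY 9,500.25

Profitable loop is CNY → SGD → ZAR → CNY:
CNY 654,000.00 ÷ 4.795 = SGD 136,392.08
SGD 136,392.08 × 13.07 = ZAR 1,782,644.42
ZAR 1,782,644.42 × 0.3722 = CNY 663,500.25
Profit = CNY 663,500.25 − CNY 654,000.00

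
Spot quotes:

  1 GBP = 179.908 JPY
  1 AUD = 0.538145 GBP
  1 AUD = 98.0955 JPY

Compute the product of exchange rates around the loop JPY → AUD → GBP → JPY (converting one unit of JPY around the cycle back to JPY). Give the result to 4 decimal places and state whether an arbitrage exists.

0.9870 (arbitrage exists)

Around JPY → AUD → GBP → JPY: 1 ÷ 98.0955 × 0.538145 × 179.908 = 0.986963
Product < 1; profitable direction is JPY → GBP → AUD → JPY.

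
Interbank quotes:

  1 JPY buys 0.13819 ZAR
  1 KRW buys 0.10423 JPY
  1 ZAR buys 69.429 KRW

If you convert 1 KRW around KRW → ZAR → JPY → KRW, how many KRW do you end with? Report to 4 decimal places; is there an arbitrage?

1.0000 (no arbitrage)

Around KRW → ZAR → JPY → KRW: 1 ÷ 69.429 ÷ 0.13819 ÷ 0.10423 = 0.999976
Product ≈ 1 (deviation 0.002%, within rounding noise).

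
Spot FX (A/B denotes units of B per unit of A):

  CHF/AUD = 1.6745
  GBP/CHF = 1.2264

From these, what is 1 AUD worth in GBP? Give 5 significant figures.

AUD/GBP = 0.48695

1 AUD ÷ 1.6745 = 0.597193 CHF
0.597193 CHF ÷ 1.2264 = 0.486948 GBP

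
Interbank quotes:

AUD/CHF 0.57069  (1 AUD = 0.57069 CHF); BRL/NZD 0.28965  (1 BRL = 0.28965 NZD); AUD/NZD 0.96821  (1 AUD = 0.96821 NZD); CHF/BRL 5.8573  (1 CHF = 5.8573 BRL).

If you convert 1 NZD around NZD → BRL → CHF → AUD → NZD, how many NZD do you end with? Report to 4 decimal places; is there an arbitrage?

1.0000 (no arbitrage)

Around NZD → BRL → CHF → AUD → NZD: 1 ÷ 0.28965 ÷ 5.8573 ÷ 0.57069 × 0.96821 = 0.999996
Product ≈ 1 (deviation 0.000%, within rounding noise).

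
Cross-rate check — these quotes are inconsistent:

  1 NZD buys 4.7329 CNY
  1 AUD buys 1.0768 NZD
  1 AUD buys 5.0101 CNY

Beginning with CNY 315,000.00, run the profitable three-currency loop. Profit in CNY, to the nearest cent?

Profitable loop is CNY → AUD → NZD → CNY:
CNY 315,000.00 ÷ 5.0101 = AUD 62,873.00
AUD 62,873.00 × 1.0768 = NZD 67,701.64
NZD 67,701.64 × 4.7329 = CNY 320,425.10
Profit = CNY 320,425.10 − CNY 315,000.00

Profit: CNY 5,425.10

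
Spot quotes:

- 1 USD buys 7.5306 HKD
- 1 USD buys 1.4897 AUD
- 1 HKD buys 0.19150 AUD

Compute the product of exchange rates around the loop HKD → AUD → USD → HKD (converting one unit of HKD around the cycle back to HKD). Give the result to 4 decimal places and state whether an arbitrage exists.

0.9681 (arbitrage exists)

Around HKD → AUD → USD → HKD: 1 × 0.19150 ÷ 1.4897 × 7.5306 = 0.968054
Product < 1; profitable direction is HKD → USD → AUD → HKD.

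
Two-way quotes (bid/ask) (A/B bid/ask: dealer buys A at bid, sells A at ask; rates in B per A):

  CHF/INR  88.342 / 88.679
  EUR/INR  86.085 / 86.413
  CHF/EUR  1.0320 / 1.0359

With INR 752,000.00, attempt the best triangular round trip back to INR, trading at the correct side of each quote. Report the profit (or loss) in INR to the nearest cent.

Best loop INR → CHF → EUR → INR:
INR 752,000.00 ÷ 88.679 (buy CHF at ask) = CHF 8,480.02
CHF 8,480.02 × 1.0320 (sell CHF at bid) = EUR 8,751.38
EUR 8,751.38 × 86.085 (sell EUR at bid) = INR 753,362.91

Net profit: INR 1,362.91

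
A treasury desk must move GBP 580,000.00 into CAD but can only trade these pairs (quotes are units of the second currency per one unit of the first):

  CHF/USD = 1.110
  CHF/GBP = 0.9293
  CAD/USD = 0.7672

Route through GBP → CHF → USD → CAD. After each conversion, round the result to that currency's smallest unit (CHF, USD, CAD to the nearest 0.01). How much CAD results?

GBP 580,000.00 ÷ 0.9293 = CHF 624,125.69
CHF 624,125.69 × 1.110 = USD 692,779.52
USD 692,779.52 ÷ 0.7672 = CAD 902,997.29

CAD 902,997.29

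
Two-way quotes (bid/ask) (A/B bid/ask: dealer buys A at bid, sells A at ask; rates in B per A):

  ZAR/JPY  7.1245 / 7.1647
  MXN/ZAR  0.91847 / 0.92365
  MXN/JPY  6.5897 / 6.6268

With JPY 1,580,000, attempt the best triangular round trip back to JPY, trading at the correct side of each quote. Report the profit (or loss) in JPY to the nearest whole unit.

Net result: JPY -6,679 (no profitable arbitrage after spreads)

Best loop JPY → ZAR → MXN → JPY:
JPY 1,580,000 ÷ 7.1647 (buy ZAR at ask) = ZAR 220,525.63
ZAR 220,525.63 ÷ 0.92365 (buy MXN at ask) = MXN 238,754.54
MXN 238,754.54 × 6.5897 (sell MXN at bid) = JPY 1,573,321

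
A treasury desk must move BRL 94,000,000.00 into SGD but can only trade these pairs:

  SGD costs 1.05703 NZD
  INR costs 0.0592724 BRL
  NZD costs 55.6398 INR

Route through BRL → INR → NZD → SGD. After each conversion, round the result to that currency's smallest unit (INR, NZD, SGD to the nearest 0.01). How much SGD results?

BRL 94,000,000.00 ÷ 0.0592724 = INR 1,585,898,327.05
INR 1,585,898,327.05 ÷ 55.6398 = NZD 28,502,948.02
NZD 28,502,948.02 ÷ 1.05703 = SGD 26,965,126.84

SGD 26,965,126.84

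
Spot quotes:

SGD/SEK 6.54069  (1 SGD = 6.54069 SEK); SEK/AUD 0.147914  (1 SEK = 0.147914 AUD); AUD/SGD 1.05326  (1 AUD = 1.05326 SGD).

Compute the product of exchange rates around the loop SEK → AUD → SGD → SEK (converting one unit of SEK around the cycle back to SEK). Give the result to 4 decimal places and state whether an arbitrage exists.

1.0190 (arbitrage exists)

Around SEK → AUD → SGD → SEK: 1 × 0.147914 × 1.05326 × 6.54069 = 1.018987
Product > 1; profitable direction is SEK → AUD → SGD → SEK.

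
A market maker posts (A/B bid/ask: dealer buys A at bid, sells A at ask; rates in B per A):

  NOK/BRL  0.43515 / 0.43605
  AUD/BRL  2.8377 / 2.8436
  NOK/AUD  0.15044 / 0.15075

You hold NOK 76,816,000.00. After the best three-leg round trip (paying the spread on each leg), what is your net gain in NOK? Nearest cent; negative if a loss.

Net profit: NOK 1,160,699.71

Best loop NOK → BRL → AUD → NOK:
NOK 76,816,000.00 × 0.43515 (sell NOK at bid) = BRL 33,426,482.40
BRL 33,426,482.40 ÷ 2.8436 (buy AUD at ask) = AUD 11,754,987.48
AUD 11,754,987.48 ÷ 0.15075 (buy NOK at ask) = NOK 77,976,699.71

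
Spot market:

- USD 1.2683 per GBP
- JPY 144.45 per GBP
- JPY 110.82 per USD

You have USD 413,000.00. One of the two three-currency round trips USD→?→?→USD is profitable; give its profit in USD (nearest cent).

Profit: USD 11,450.90

Profitable loop is USD → GBP → JPY → USD:
USD 413,000.00 ÷ 1.2683 = GBP 325,632.74
GBP 325,632.74 × 144.45 = JPY 47,037,649
JPY 47,037,649 ÷ 110.82 = USD 424,450.90
Profit = USD 424,450.90 − USD 413,000.00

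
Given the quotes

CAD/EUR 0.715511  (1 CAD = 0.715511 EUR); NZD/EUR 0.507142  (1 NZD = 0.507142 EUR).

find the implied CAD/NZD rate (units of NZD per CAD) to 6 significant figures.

1 CAD × 0.715511 = 0.715511 EUR
0.715511 EUR ÷ 0.507142 = 1.41087 NZD

CAD/NZD = 1.41087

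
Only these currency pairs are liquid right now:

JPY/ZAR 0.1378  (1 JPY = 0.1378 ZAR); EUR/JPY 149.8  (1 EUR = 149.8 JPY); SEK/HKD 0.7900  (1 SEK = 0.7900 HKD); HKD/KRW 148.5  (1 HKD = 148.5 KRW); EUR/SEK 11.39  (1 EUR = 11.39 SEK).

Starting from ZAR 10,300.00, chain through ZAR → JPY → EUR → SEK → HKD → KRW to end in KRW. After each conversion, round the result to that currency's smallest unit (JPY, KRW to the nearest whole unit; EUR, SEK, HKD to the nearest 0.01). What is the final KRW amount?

KRW 666,732

ZAR 10,300.00 ÷ 0.1378 = JPY 74,746
JPY 74,746 ÷ 149.8 = EUR 498.97
EUR 498.97 × 11.39 = SEK 5,683.27
SEK 5,683.27 × 0.7900 = HKD 4,489.78
HKD 4,489.78 × 148.5 = KRW 666,732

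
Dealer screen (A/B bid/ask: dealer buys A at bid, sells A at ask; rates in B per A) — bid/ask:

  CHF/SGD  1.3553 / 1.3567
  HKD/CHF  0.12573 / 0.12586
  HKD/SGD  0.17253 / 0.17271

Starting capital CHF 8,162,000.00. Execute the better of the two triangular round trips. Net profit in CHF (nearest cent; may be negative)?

Net profit: CHF 84,879.72

Best loop CHF → HKD → SGD → CHF:
CHF 8,162,000.00 ÷ 0.12586 (buy HKD at ask) = HKD 64,849,833.15
HKD 64,849,833.15 × 0.17253 (sell HKD at bid) = SGD 11,188,541.71
SGD 11,188,541.71 ÷ 1.3567 (buy CHF at ask) = CHF 8,246,879.72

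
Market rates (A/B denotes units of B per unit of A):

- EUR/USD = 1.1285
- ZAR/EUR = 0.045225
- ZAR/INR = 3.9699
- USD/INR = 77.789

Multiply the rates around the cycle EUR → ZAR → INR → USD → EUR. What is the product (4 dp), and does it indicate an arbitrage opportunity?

1.0000 (no arbitrage)

Around EUR → ZAR → INR → USD → EUR: 1 ÷ 0.045225 × 3.9699 ÷ 77.789 ÷ 1.1285 = 0.999957
Product ≈ 1 (deviation 0.004%, within rounding noise).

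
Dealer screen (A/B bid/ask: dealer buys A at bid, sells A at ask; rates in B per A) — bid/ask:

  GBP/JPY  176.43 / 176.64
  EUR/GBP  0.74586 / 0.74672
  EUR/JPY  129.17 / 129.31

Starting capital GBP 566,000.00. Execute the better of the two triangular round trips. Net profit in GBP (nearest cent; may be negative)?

Net profit: GBP 9,988.84

Best loop GBP → JPY → EUR → GBP:
GBP 566,000.00 × 176.43 (sell GBP at bid) = JPY 99,859,380
JPY 99,859,380 ÷ 129.31 (buy EUR at ask) = EUR 772,247.93
EUR 772,247.93 × 0.74586 (sell EUR at bid) = GBP 575,988.84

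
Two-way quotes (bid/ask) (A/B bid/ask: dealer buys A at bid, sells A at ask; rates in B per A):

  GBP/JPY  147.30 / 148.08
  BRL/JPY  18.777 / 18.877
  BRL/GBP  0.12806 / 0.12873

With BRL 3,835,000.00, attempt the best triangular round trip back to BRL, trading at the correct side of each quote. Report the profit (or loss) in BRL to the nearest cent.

Best loop BRL → GBP → JPY → BRL:
BRL 3,835,000.00 × 0.12806 (sell BRL at bid) = GBP 491,110.10
GBP 491,110.10 × 147.30 (sell GBP at bid) = JPY 72,340,518
JPY 72,340,518 ÷ 18.877 (buy BRL at ask) = BRL 3,832,204.15

Net result: BRL -2,795.85 (no profitable arbitrage after spreads)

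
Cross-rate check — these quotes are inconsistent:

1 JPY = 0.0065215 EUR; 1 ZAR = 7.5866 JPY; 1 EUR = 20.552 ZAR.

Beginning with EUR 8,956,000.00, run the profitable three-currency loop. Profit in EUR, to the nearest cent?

Profit: EUR 150,738.41

Profitable loop is EUR → ZAR → JPY → EUR:
EUR 8,956,000.00 × 20.552 = ZAR 184,063,712.00
ZAR 184,063,712.00 × 7.5866 = JPY 1,396,417,757
JPY 1,396,417,757 × 0.0065215 = EUR 9,106,738.41
Profit = EUR 9,106,738.41 − EUR 8,956,000.00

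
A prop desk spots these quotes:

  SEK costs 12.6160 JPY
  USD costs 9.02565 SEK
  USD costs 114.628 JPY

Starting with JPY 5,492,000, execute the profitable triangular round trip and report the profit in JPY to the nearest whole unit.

Profitable loop is JPY → SEK → USD → JPY:
JPY 5,492,000 ÷ 12.6160 = SEK 435,320.23
SEK 435,320.23 ÷ 9.02565 = USD 48,231.45
USD 48,231.45 × 114.628 = JPY 5,528,675
Profit = JPY 5,528,675 − JPY 5,492,000

Profit: JPY 36,675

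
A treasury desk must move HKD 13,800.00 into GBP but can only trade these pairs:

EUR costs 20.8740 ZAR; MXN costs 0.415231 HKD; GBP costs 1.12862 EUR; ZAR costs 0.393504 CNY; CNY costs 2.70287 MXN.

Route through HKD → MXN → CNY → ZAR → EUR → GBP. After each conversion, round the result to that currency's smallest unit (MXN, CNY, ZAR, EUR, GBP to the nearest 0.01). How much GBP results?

GBP 1,326.36

HKD 13,800.00 ÷ 0.415231 = MXN 33,234.51
MXN 33,234.51 ÷ 2.70287 = CNY 12,296.01
CNY 12,296.01 ÷ 0.393504 = ZAR 31,247.48
ZAR 31,247.48 ÷ 20.8740 = EUR 1,496.96
EUR 1,496.96 ÷ 1.12862 = GBP 1,326.36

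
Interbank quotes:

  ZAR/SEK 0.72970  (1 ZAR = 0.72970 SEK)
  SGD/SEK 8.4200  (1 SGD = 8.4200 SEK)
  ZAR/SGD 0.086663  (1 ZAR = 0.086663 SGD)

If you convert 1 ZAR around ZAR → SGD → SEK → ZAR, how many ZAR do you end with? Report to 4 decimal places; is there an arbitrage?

1.0000 (no arbitrage)

Around ZAR → SGD → SEK → ZAR: 1 × 0.086663 × 8.4200 ÷ 0.72970 = 1.000003
Product ≈ 1 (deviation 0.000%, within rounding noise).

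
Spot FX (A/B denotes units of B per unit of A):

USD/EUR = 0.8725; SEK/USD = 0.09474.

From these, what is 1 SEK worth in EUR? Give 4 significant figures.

SEK/EUR = 0.08266

1 SEK × 0.09474 = 0.09474 USD
0.09474 USD × 0.8725 = 0.0826607 EUR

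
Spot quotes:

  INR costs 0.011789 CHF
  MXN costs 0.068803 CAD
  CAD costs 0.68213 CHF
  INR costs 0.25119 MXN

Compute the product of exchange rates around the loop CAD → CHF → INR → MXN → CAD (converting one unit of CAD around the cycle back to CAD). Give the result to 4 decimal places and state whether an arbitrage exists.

1.0000 (no arbitrage)

Around CAD → CHF → INR → MXN → CAD: 1 × 0.68213 ÷ 0.011789 × 0.25119 × 0.068803 = 1.000000
Product ≈ 1 (deviation 0.000%, within rounding noise).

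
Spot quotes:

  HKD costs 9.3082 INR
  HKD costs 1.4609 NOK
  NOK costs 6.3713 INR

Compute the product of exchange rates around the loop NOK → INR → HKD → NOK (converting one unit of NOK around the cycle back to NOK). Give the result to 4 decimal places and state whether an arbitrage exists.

1.0000 (no arbitrage)

Around NOK → INR → HKD → NOK: 1 × 6.3713 ÷ 9.3082 × 1.4609 = 0.999960
Product ≈ 1 (deviation 0.004%, within rounding noise).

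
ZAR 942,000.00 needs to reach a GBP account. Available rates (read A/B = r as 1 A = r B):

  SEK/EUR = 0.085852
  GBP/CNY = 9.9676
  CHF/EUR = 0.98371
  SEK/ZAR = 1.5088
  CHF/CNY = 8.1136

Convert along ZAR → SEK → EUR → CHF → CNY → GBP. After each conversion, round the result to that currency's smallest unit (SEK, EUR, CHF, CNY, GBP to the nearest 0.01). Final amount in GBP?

ZAR 942,000.00 ÷ 1.5088 = SEK 624,337.22
SEK 624,337.22 × 0.085852 = EUR 53,600.60
EUR 53,600.60 ÷ 0.98371 = CHF 54,488.21
CHF 54,488.21 × 8.1136 = CNY 442,095.54
CNY 442,095.54 ÷ 9.9676 = GBP 44,353.26

GBP 44,353.26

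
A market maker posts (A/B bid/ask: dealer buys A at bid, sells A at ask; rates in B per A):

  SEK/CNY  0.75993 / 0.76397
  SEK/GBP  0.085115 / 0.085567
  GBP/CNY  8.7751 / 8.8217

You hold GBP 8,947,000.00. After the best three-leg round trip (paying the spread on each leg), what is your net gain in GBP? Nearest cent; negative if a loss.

Best loop GBP → SEK → CNY → GBP:
GBP 8,947,000.00 ÷ 0.085567 (buy SEK at ask) = SEK 104,561,337.90
SEK 104,561,337.90 × 0.75993 (sell SEK at bid) = CNY 79,459,297.51
CNY 79,459,297.51 ÷ 8.8217 (buy GBP at ask) = GBP 9,007,254.56

Net profit: GBP 60,254.56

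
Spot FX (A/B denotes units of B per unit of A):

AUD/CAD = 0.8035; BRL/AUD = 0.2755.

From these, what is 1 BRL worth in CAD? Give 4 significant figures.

1 BRL × 0.2755 = 0.2755 AUD
0.2755 AUD × 0.8035 = 0.221364 CAD

BRL/CAD = 0.2214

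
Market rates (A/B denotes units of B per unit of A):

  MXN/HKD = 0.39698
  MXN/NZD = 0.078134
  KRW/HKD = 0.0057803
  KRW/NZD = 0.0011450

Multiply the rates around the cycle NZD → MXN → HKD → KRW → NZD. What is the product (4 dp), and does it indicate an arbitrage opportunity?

Around NZD → MXN → HKD → KRW → NZD: 1 ÷ 0.078134 × 0.39698 ÷ 0.0057803 × 0.0011450 = 1.006430
Product > 1; profitable direction is NZD → MXN → HKD → KRW → NZD.

1.0064 (arbitrage exists)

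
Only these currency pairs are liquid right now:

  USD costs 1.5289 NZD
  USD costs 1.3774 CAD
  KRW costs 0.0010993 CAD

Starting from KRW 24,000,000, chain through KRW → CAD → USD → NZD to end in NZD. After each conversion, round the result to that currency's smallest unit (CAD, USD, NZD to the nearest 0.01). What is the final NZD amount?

NZD 29,285.09

KRW 24,000,000 × 0.0010993 = CAD 26,383.20
CAD 26,383.20 ÷ 1.3774 = USD 19,154.35
USD 19,154.35 × 1.5289 = NZD 29,285.09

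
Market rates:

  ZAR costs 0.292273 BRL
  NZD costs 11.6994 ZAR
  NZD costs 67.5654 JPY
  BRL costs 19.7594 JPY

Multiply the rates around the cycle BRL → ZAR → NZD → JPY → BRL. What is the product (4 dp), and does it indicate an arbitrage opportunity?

Around BRL → ZAR → NZD → JPY → BRL: 1 ÷ 0.292273 ÷ 11.6994 × 67.5654 ÷ 19.7594 = 0.999996
Product ≈ 1 (deviation 0.000%, within rounding noise).

1.0000 (no arbitrage)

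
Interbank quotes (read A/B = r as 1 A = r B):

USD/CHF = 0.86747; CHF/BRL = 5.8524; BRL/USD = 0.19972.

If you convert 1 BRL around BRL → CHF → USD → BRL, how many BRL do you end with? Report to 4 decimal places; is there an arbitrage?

Around BRL → CHF → USD → BRL: 1 ÷ 5.8524 ÷ 0.86747 ÷ 0.19972 = 0.986257
Product < 1; profitable direction is BRL → USD → CHF → BRL.

0.9863 (arbitrage exists)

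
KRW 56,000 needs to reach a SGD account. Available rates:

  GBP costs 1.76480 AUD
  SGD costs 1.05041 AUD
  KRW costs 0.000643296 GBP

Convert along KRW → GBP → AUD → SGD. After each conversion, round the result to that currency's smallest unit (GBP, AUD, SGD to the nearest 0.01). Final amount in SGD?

SGD 60.52

KRW 56,000 × 0.000643296 = GBP 36.02
GBP 36.02 × 1.76480 = AUD 63.57
AUD 63.57 ÷ 1.05041 = SGD 60.52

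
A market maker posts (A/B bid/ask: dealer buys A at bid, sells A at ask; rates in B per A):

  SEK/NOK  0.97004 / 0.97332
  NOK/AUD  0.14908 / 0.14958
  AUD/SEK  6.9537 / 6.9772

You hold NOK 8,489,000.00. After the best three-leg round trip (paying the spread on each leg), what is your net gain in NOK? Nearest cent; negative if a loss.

Net profit: NOK 47,532.75

Best loop NOK → AUD → SEK → NOK:
NOK 8,489,000.00 × 0.14908 (sell NOK at bid) = AUD 1,265,540.12
AUD 1,265,540.12 × 6.9537 (sell AUD at bid) = SEK 8,800,186.33
SEK 8,800,186.33 × 0.97004 (sell SEK at bid) = NOK 8,536,532.75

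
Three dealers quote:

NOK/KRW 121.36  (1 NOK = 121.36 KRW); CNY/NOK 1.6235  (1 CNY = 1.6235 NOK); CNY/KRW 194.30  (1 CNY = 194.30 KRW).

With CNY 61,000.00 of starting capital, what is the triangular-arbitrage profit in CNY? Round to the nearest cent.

Profit: CNY 856.44

Profitable loop is CNY → NOK → KRW → CNY:
CNY 61,000.00 × 1.6235 = NOK 99,033.50
NOK 99,033.50 × 121.36 = KRW 12,018,706
KRW 12,018,706 ÷ 194.30 = CNY 61,856.44
Profit = CNY 61,856.44 − CNY 61,000.00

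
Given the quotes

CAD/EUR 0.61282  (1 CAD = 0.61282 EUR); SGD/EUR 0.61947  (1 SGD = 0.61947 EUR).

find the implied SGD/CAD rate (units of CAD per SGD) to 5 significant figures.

1 SGD × 0.61947 = 0.61947 EUR
0.61947 EUR ÷ 0.61282 = 1.01085 CAD

SGD/CAD = 1.0109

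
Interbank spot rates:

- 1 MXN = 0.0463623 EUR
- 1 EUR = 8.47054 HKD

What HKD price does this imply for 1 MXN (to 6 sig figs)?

1 MXN × 0.0463623 = 0.0463623 EUR
0.0463623 EUR × 8.47054 = 0.392714 HKD

MXN/HKD = 0.392714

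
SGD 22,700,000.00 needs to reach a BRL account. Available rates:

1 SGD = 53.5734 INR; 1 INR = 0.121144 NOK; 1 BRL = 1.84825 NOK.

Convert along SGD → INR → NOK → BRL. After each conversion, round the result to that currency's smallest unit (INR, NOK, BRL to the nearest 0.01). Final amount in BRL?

SGD 22,700,000.00 × 53.5734 = INR 1,216,116,180.00
INR 1,216,116,180.00 × 0.121144 = NOK 147,325,178.51
NOK 147,325,178.51 ÷ 1.84825 = BRL 79,710,633.58

BRL 79,710,633.58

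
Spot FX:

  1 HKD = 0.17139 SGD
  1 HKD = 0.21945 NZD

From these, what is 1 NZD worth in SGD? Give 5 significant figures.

NZD/SGD = 0.78100

1 NZD ÷ 0.21945 = 4.55685 HKD
4.55685 HKD × 0.17139 = 0.780998 SGD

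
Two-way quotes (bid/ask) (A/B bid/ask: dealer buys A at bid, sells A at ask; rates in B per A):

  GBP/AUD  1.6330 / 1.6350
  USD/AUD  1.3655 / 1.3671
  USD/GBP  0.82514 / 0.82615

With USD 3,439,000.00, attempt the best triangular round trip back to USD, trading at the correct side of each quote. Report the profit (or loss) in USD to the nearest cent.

Best loop USD → AUD → GBP → USD:
USD 3,439,000.00 × 1.3655 (sell USD at bid) = AUD 4,695,954.50
AUD 4,695,954.50 ÷ 1.6350 (buy GBP at ask) = GBP 2,872,143.43
GBP 2,872,143.43 ÷ 0.82615 (buy USD at ask) = USD 3,476,539.88

Net profit: USD 37,539.88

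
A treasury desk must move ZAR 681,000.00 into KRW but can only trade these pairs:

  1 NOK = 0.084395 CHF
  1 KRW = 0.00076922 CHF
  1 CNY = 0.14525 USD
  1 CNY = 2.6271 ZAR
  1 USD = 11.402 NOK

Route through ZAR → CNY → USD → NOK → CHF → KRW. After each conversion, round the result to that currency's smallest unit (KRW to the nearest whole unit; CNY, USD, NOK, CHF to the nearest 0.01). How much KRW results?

KRW 47,101,401

ZAR 681,000.00 ÷ 2.6271 = CNY 259,221.19
CNY 259,221.19 × 0.14525 = USD 37,651.88
USD 37,651.88 × 11.402 = NOK 429,306.74
NOK 429,306.74 × 0.084395 = CHF 36,231.34
CHF 36,231.34 ÷ 0.00076922 = KRW 47,101,401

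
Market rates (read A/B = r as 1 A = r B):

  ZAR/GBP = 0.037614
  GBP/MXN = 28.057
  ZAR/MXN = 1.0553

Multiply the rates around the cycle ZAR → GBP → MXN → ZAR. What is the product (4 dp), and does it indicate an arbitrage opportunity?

1.0000 (no arbitrage)

Around ZAR → GBP → MXN → ZAR: 1 × 0.037614 × 28.057 ÷ 1.0553 = 1.000034
Product ≈ 1 (deviation 0.003%, within rounding noise).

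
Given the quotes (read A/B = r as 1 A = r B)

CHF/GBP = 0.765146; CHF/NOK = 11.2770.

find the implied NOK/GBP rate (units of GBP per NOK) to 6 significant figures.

NOK/GBP = 0.0678501

1 NOK ÷ 11.2770 = 0.0886761 CHF
0.0886761 CHF × 0.765146 = 0.0678501 GBP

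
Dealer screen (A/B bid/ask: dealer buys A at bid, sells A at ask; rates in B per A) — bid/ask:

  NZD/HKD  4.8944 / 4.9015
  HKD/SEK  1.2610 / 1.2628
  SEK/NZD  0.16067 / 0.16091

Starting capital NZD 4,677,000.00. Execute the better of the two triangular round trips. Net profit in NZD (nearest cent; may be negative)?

Net profit: NZD 18,920.71

Best loop NZD → SEK → HKD → NZD:
NZD 4,677,000.00 ÷ 0.16091 (buy SEK at ask) = SEK 29,065,937.48
SEK 29,065,937.48 ÷ 1.2628 (buy HKD at ask) = HKD 23,017,055.34
HKD 23,017,055.34 ÷ 4.9015 (buy NZD at ask) = NZD 4,695,920.71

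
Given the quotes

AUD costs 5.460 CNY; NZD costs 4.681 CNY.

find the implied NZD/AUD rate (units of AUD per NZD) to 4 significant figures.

NZD/AUD = 0.8573

1 NZD × 4.681 = 4.681 CNY
4.681 CNY ÷ 5.460 = 0.857326 AUD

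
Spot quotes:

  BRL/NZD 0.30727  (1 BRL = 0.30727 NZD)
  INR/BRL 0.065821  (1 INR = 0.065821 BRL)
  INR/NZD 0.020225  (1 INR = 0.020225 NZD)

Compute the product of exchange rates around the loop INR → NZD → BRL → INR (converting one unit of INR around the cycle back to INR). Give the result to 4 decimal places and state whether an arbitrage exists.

Around INR → NZD → BRL → INR: 1 × 0.020225 ÷ 0.30727 ÷ 0.065821 = 1.000009
Product ≈ 1 (deviation 0.001%, within rounding noise).

1.0000 (no arbitrage)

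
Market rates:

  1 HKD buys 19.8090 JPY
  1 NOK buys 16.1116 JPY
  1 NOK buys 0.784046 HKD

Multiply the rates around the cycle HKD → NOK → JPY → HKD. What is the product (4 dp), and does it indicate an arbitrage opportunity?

1.0374 (arbitrage exists)

Around HKD → NOK → JPY → HKD: 1 ÷ 0.784046 × 16.1116 ÷ 19.8090 = 1.037372
Product > 1; profitable direction is HKD → NOK → JPY → HKD.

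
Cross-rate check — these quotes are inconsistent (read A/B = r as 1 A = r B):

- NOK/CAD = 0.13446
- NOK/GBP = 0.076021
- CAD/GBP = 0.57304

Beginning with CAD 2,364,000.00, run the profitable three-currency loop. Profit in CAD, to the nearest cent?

Profitable loop is CAD → GBP → NOK → CAD:
CAD 2,364,000.00 × 0.57304 = GBP 1,354,666.56
GBP 1,354,666.56 ÷ 0.076021 = NOK 17,819,636.15
NOK 17,819,636.15 × 0.13446 = CAD 2,396,028.28
Profit = CAD 2,396,028.28 − CAD 2,364,000.00

Profit: CAD 32,028.28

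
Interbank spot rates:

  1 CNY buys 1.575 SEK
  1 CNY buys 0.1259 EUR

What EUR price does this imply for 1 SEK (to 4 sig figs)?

SEK/EUR = 0.07994

1 SEK ÷ 1.575 = 0.634921 CNY
0.634921 CNY × 0.1259 = 0.0799365 EUR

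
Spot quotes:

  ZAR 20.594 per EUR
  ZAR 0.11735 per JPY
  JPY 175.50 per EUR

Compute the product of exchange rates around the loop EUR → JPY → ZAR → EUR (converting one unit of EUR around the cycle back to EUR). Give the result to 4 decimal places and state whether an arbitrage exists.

Around EUR → JPY → ZAR → EUR: 1 × 175.50 × 0.11735 ÷ 20.594 = 1.000045
Product ≈ 1 (deviation 0.004%, within rounding noise).

1.0000 (no arbitrage)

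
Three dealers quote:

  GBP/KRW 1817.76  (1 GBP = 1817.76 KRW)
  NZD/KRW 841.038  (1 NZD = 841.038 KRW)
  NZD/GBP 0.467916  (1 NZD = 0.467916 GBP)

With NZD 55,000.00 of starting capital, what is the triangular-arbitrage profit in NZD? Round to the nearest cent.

Profit: NZD 622.63

Profitable loop is NZD → GBP → KRW → NZD:
NZD 55,000.00 × 0.467916 = GBP 25,735.38
GBP 25,735.38 × 1817.76 = KRW 46,780,744
KRW 46,780,744 ÷ 841.038 = NZD 55,622.63
Profit = NZD 55,622.63 − NZD 55,000.00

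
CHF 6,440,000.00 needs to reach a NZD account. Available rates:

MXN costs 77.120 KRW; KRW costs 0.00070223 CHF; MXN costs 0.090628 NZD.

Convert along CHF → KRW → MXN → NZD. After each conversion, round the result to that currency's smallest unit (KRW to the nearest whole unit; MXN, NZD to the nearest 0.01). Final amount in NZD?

CHF 6,440,000.00 ÷ 0.00070223 = KRW 9,170,784,501
KRW 9,170,784,501 ÷ 77.120 = MXN 118,915,774.13
MXN 118,915,774.13 × 0.090628 = NZD 10,777,098.78

NZD 10,777,098.78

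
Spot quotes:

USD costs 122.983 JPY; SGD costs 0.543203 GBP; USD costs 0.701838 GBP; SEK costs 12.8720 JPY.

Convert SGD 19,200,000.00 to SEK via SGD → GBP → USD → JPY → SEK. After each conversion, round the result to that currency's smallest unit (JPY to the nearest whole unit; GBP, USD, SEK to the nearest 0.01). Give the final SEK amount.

SGD 19,200,000.00 × 0.543203 = GBP 10,429,497.60
GBP 10,429,497.60 ÷ 0.701838 = USD 14,860,263.48
USD 14,860,263.48 × 122.983 = JPY 1,827,559,784
JPY 1,827,559,784 ÷ 12.8720 = SEK 141,979,473.59

SEK 141,979,473.59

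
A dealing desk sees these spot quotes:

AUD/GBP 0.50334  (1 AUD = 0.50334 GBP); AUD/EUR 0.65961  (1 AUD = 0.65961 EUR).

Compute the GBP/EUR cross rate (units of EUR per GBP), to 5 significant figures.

1 GBP ÷ 0.50334 = 1.98673 AUD
1.98673 AUD × 0.65961 = 1.31047 EUR

GBP/EUR = 1.3105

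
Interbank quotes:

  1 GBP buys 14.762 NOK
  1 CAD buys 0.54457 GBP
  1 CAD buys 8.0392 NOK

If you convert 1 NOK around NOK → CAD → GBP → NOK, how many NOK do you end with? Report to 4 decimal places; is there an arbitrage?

1.0000 (no arbitrage)

Around NOK → CAD → GBP → NOK: 1 ÷ 8.0392 × 0.54457 × 14.762 = 0.999968
Product ≈ 1 (deviation 0.003%, within rounding noise).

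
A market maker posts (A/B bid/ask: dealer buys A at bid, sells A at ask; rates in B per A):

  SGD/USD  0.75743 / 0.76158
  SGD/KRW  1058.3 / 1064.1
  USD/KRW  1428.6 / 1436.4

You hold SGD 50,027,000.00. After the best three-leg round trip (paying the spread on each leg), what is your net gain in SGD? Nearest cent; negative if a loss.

Net profit: SGD 844,572.82

Best loop SGD → USD → KRW → SGD:
SGD 50,027,000.00 × 0.75743 (sell SGD at bid) = USD 37,891,950.61
USD 37,891,950.61 × 1428.6 (sell USD at bid) = KRW 54,132,440,641
KRW 54,132,440,641 ÷ 1064.1 (buy SGD at ask) = SGD 50,871,572.82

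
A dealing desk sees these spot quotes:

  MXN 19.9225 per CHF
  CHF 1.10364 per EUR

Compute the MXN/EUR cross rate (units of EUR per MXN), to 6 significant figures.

1 MXN ÷ 19.9225 = 0.0501945 CHF
0.0501945 CHF ÷ 1.10364 = 0.0454809 EUR

MXN/EUR = 0.0454809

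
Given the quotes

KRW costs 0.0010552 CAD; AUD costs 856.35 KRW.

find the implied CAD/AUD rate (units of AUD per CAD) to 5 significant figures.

CAD/AUD = 1.1067

1 CAD ÷ 0.0010552 = 947.688 KRW
947.688 KRW ÷ 856.35 = 1.10666 AUD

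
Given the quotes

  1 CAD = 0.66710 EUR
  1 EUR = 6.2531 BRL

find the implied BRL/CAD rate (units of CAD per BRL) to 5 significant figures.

BRL/CAD = 0.23973

1 BRL ÷ 6.2531 = 0.159921 EUR
0.159921 EUR ÷ 0.66710 = 0.239725 CAD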